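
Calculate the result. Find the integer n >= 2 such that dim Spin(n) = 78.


dim Spin(n) = dim so(n) = n(n-1)/2.
Solve n(n-1)/2 = 78, i.e. n^2 - n - 156 = 0.
Discriminant = 1 + 8*78 = 625
n = (1 + sqrt(625))/2 = (1 + 25)/2 = 13


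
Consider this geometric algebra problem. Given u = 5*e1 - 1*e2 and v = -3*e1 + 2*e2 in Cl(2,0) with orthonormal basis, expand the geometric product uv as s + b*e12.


Expand: (5*e1 - 1*e2)(-3*e1 + 2*e2)
= 5*(-3)*e1e1 + 5*2*e1e2 + (-1)*(-3)*e2e1 + (-1)*2*e2e2
Using e1^2 = e2^2 = 1, e2e1 = -e1e2:
Scalar part s = 5*(-3) + (-1)*2 = -15 + (-2) = -17
Bivector part b = 5*2 - (-1)*(-3) = 10 - 3 = 7
uv = -17 + 7*e12


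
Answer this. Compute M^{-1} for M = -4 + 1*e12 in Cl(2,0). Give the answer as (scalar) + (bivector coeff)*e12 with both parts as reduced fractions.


M = -4 + 1*e12, where e12^2 = -1.
Since M commutes with its reverse ~M = a - b*e12, M * ~M = a^2 - b^2*e12^2 = a^2 + b^2.
So M^{-1} = ~M / (a^2 + b^2) = (a - b*e12)/(a^2 + b^2).
a^2 + b^2 = 16 + 1 = 17
Scalar part = -4/17 = -4/17
Bivector coeff = -1/17 = -1/17
M^{-1} = -4/17 - 1/17*e12


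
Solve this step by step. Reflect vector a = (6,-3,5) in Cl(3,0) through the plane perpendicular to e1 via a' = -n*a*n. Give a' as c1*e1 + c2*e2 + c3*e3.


Reflection formula: a' = -n*a*n, with n = e1 (unit vector, n^2 = 1).
For reflection through hyperplane perp to e1:
The component along e1 flips sign, others stay.
a = (6, -3, 5)
a' = (-6, -3, 5)
a' = -6*e1 - 3*e2 + 5*e3


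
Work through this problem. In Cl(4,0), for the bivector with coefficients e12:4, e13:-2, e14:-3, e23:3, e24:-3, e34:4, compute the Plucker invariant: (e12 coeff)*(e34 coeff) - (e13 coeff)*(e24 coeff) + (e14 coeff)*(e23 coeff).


Plucker relation: af - be + cd
a*f = 4*4 = 16
b*e = (-2)*(-3) = 6
c*d = (-3)*3 = -9
af - be + cd = 16 - 6 + (-9)
= 1


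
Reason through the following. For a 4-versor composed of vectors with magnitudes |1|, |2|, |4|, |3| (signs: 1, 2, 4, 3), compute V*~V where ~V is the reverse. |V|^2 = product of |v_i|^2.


Each vector v_i has |v_i|^2 = s_i^2
Squared scales: 1^2 = 1, 2^2 = 4, 4^2 = 16, 3^2 = 9
|V|^2 = 1 * 4 * 16 * 9
= 576


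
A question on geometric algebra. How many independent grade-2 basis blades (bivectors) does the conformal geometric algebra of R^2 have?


The conformal model of R^2 uses Cl(3,1) with m = 2 + 2 = 4 generators.
Number of grade-2 blades = C(m, 2) = C(4, 2)
= 4*3/2 = 6


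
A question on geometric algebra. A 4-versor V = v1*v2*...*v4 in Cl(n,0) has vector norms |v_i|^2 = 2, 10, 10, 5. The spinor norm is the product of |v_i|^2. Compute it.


Spinor norm N(V) = |v1|^2 * |v2|^2 * ... * |v4|^2
= 2 * 10 * 10 * 5
Running product: 2, 20, 200, 1000
N(V) = 1000


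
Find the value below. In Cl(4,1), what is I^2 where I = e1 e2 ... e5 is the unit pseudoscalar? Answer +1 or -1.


The pseudoscalar I = e1...e_n (product of all n generators) of Cl(p,q) satisfies I^2 = (-1)^(q + n(n-1)/2).
p = 4, q = 1, n = p + q = 5
n(n-1)/2 = 5 * 4 / 2 = 10
Exponent = q + n(n-1)/2 = 1 + 10 = 11
I^2 = (-1)^11 = -1


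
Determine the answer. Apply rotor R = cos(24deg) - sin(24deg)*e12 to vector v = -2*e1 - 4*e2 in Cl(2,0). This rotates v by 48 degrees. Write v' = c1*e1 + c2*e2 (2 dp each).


Rotor R = cos(24deg) - sin(24deg)*e12
Rotation angle theta = 2 * 24 = 48 degrees
v' = R*v*~R rotates v by theta.
cos(48deg) = 0.6691, sin(48deg) = 0.7431
v'_1 = -2*cos(48deg) - (-4)*sin(48deg)
= -2*0.6691 - (-4)*0.7431
= 1.63
v'_2 = -2*sin(48deg) + (-4)*cos(48deg)
= -2*0.7431 + (-4)*0.6691
= -4.16
v' = 1.63*e1 - 4.16*e2


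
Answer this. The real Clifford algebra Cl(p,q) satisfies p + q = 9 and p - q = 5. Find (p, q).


We need p + q = 9 and p - q = 5.
Adding: 2p = 9 + 5 = 14, so p = 7.
Then q = 9 - 7 = 2.
(p, q) = (7, 2)


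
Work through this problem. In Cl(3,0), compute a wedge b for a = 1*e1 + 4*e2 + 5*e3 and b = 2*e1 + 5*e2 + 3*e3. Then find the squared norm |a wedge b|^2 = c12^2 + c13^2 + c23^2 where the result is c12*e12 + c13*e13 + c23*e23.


a wedge b = (a1*b2 - a2*b1)*e12 + (a1*b3 - a3*b1)*e13 + (a2*b3 - a3*b2)*e23
e12 coeff: 1*5 - 4*2 = 5 - 8 = -3
e13 coeff: 1*3 - 5*2 = 3 - 10 = -7
e23 coeff: 4*3 - 5*5 = 12 - 25 = -13
|a wedge b|^2 = (-3)^2 + (-7)^2 + (-13)^2
= 9 + 49 + 169
= 227


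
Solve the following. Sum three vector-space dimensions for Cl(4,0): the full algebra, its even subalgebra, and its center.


n = 4 + 0 = 4
Total dim = 2^4 = 16
Even subalgebra dim = 2^3 = 8
n is even, so center dim = 1
Sum = 16 + 8 + 1 = 25


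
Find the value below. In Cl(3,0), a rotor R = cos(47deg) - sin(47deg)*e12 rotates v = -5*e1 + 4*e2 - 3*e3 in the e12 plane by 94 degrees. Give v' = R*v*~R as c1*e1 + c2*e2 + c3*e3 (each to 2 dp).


Rotor R = cos(47deg) - sin(47deg)*e12
Rotation angle theta = 2 * 47 = 94 degrees in the e12 plane (e1 -> e2).
The component perpendicular to the plane (e3) is invariant: v'_3 = v3 = -3.00
cos(94deg) = -0.0698, sin(94deg) = 0.9976
v'_1 = v1*cos(theta) - v2*sin(theta) = -5*(-0.0698) - 4*0.9976 = -3.64
v'_2 = v1*sin(theta) + v2*cos(theta) = -5*0.9976 + 4*(-0.0698) = -5.27
v' = -3.64*e1 - 5.27*e2 - 3.00*e3


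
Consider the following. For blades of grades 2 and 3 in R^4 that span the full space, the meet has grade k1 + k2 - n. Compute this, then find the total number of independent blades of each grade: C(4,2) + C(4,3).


Meet grade = grade(A) + grade(B) - n
= 2 + 3 - 4 = 1
C(4,2) = 6
C(4,3) = 4
dim_A + dim_B = 6 + 4 = 10


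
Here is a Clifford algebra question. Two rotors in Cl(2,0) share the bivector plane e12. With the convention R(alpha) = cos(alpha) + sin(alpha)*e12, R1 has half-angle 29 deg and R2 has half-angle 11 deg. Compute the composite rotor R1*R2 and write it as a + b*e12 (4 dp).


Same-plane rotors commute and their half-angles add:
R1*R2 = cos(a1 + a2) + sin(a1 + a2)*e12.
a1 + a2 = 29 + 11 = 40 deg
cos(40 deg) = 0.7660
sin(40 deg) = 0.6428
R1*R2 = 0.7660 + 0.6428*e12


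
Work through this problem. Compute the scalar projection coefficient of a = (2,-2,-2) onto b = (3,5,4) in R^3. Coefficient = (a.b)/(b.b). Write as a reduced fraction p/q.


Projection coefficient = (a . b) / (b . b)
a . b = 2*3 + (-2)*5 + (-2)*4
= 6 + (-10) + (-8) = -12
b . b = 3^2 + 5^2 + 4^2
= 9 + 25 + 16 = 50
Coefficient = -12/50
In lowest terms: -6/25


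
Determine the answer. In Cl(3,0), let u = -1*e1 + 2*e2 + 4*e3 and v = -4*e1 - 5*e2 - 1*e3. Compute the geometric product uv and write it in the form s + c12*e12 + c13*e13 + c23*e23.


In Cl(3,0): e_i^2 = 1, e_ie_j = -e_je_i for i != j.
Scalar part = u . v = (-1)*(-4) + 2*(-5) + 4*(-1)
= 4 + (-10) + (-4) = -10
e12 coeff = (-1)*(-5) - 2*(-4) = 5 - (-8) = 13
e13 coeff = (-1)*(-1) - 4*(-4) = 1 - (-16) = 17
e23 coeff = 2*(-1) - 4*(-5) = -2 - (-20) = 18
uv = -10 + 13*e12 + 17*e13 + 18*e23


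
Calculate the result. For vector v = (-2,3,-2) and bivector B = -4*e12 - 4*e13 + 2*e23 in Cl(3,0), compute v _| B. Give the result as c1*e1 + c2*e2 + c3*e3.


Left contraction v _| B = <vB>_1 (grade-1 part of the geometric product vB).
Using e1_|e12 = e2, e2_|e12 = -e1, e1_|e13 = e3, e3_|e13 = -e1, e2_|e23 = e3, e3_|e23 = -e2:
e1 coeff: -v2*b12 - v3*b13 = -(3)*(-4) - (-2)*(-4) = 4
e2 coeff: v1*b12 - v3*b23 = (-2)*(-4) - (-2)*(2) = 12
e3 coeff: v1*b13 + v2*b23 = (-2)*(-4) + (3)*(2) = 14
v _| B = 4*e1 + 12*e2 + 14*e3


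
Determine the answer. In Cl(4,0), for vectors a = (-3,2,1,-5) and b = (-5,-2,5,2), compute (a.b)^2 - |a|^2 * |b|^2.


a . b = (-3)*(-5) + 2*(-2) + 1*5 + (-5)*2
= 15 + (-4) + 5 + (-10) = 6
|a|^2 = (-3)^2 + 2^2 + 1^2 + (-5)^2 = 39
|b|^2 = (-5)^2 + (-2)^2 + 5^2 + 2^2 = 58
(a.b)^2 = 6^2 = 36
|a|^2 * |b|^2 = 39 * 58 = 2262
Result = 36 - 2262 = -2226


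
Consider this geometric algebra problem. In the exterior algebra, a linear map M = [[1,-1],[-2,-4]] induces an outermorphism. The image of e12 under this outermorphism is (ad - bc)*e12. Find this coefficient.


The outermorphism of a linear map f sends e1^e2 to f(e1)^f(e2).
f(e1) = 1*e1 - 2*e2
f(e2) = -1*e1 - 4*e2
f(e1) ^ f(e2) = (1*e1 - 2*e2) ^ (-1*e1 - 4*e2)
= 1*(-4)*e12 + (-2)*(-1)*e21
= (-4 - 2)*e12
= -6*e12
Coefficient = -6


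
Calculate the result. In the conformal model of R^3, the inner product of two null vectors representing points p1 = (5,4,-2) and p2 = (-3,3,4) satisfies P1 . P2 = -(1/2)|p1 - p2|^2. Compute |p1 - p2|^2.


p1 - p2 = (8, 1, -6)
|p1 - p2|^2 = 8^2 + 1^2 + (-6)^2
= 64 + 1 + 36
= 101


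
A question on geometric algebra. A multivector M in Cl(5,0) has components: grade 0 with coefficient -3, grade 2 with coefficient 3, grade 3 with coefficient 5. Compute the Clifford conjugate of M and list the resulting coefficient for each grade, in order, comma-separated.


Clifford conjugate sign for grade k: (-1)^(k(k+1)/2)
Grade 0: (-1)^(0*1/2) = (-1)^0 = 1, coeff -3 -> -3
Grade 2: (-1)^(2*3/2) = (-1)^3 = -1, coeff 3 -> -3
Grade 3: (-1)^(3*4/2) = (-1)^6 = 1, coeff 5 -> 5
Conjugated coefficients: -3, -3, 5


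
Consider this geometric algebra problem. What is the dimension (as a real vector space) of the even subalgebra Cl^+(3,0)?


Even subalgebra dimension = 2^(n-1)
n = 3 + 0 = 3
2^(3 - 1) = 2^2 = 4
Verification: sum of C(3,k) for even k = 1 + 3 = 4
Result = 4


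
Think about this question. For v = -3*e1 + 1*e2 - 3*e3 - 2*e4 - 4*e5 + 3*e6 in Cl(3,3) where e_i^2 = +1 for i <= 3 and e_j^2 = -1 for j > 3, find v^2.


v^2 = sum of c_i^2 * e_i^2
Positive signature terms (e_i^2 = +1): (-3)^2 + 1^2 + (-3)^2 = 19
Negative signature terms (e_j^2 = -1): (-2)^2 + (-4)^2 + 3^2 = 29
v^2 = 19 - 29 = -10


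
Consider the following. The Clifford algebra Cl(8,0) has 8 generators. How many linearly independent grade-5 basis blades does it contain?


Number of grade-k basis blades in Cl(p,q) with n = p + q is C(n, k).
n = 8 + 0 = 8
C(8, 5) = 8! / (5! * 3!)
= 40320 / (120 * 6)
= 56


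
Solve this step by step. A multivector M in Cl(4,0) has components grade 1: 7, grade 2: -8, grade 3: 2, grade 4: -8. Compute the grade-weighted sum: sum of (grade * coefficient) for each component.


Grade-weighted sum = sum of grade_k * coefficient_k
1*7 = 7
2*(-8) = -16
3*2 = 6
4*(-8) = -32
Total = 7 + (-16) + 6 + (-32) = -35


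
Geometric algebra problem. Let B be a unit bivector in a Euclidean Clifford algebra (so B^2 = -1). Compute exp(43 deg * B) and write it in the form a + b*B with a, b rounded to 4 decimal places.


For a unit bivector B with B^2 = -1, the exponential series gives
e^(theta*B) = cos(theta) + sin(theta)*B (the GA analogue of Euler's formula).
theta = 43 degrees = 0.750492 rad
cos(43 deg) = 0.7314
sin(43 deg) = 0.6820
exp(theta*B) = 0.7314 + 0.6820*B


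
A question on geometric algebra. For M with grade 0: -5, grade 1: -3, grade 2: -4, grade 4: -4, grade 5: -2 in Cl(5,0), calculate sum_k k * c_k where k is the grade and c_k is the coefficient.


Grade-weighted sum = sum of grade_k * coefficient_k
0*(-5) = 0
1*(-3) = -3
2*(-4) = -8
4*(-4) = -16
5*(-2) = -10
Total = 0 + (-3) + (-8) + (-16) + (-10) = -37


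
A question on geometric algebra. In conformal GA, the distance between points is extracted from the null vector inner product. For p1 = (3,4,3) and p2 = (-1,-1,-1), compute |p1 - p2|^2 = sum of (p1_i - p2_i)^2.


p1 - p2 = (4, 5, 4)
|p1 - p2|^2 = 4^2 + 5^2 + 4^2
= 16 + 25 + 16
= 57


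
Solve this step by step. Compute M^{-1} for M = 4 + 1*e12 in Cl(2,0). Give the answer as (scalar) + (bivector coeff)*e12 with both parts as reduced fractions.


M = 4 + 1*e12, where e12^2 = -1.
Since M commutes with its reverse ~M = a - b*e12, M * ~M = a^2 - b^2*e12^2 = a^2 + b^2.
So M^{-1} = ~M / (a^2 + b^2) = (a - b*e12)/(a^2 + b^2).
a^2 + b^2 = 16 + 1 = 17
Scalar part = 4/17 = 4/17
Bivector coeff = -1/17 = -1/17
M^{-1} = 4/17 - 1/17*e12


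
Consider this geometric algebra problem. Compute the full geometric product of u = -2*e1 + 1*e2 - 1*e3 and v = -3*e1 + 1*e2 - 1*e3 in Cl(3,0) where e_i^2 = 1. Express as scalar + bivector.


In Cl(3,0): e_i^2 = 1, e_ie_j = -e_je_i for i != j.
Scalar part = u . v = (-2)*(-3) + 1*1 + (-1)*(-1)
= 6 + 1 + 1 = 8
e12 coeff = (-2)*1 - 1*(-3) = -2 - (-3) = 1
e13 coeff = (-2)*(-1) - (-1)*(-3) = 2 - 3 = -1
e23 coeff = 1*(-1) - (-1)*1 = -1 - (-1) = 0
uv = 8 + 1*e12 - 1*e13 + 0*e23


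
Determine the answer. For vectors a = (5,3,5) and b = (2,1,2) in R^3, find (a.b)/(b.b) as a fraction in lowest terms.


Projection coefficient = (a . b) / (b . b)
a . b = 5*2 + 3*1 + 5*2
= 10 + 3 + 10 = 23
b . b = 2^2 + 1^2 + 2^2
= 4 + 1 + 4 = 9
Coefficient = 23/9
In lowest terms: 23/9


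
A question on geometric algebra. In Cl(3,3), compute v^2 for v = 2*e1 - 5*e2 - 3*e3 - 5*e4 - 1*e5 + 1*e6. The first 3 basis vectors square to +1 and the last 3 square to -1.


v^2 = sum of c_i^2 * e_i^2
Positive signature terms (e_i^2 = +1): 2^2 + (-5)^2 + (-3)^2 = 38
Negative signature terms (e_j^2 = -1): (-5)^2 + (-1)^2 + 1^2 = 27
v^2 = 38 - 27 = 11


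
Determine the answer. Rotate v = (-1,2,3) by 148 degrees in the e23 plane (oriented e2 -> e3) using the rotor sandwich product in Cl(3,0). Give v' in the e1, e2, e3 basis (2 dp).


Rotor R = cos(74deg) - sin(74deg)*e23
Rotation angle theta = 2 * 74 = 148 degrees in the e23 plane (e2 -> e3).
The component perpendicular to the plane (e1) is invariant: v'_1 = v1 = -1.00
cos(148deg) = -0.8480, sin(148deg) = 0.5299
v'_2 = v2*cos(theta) - v3*sin(theta) = 2*(-0.8480) - 3*0.5299 = -3.29
v'_3 = v2*sin(theta) + v3*cos(theta) = 2*0.5299 + 3*(-0.8480) = -1.48
v' = -1.00*e1 - 3.29*e2 - 1.48*e3


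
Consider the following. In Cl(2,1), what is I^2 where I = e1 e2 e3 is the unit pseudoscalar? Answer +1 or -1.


The pseudoscalar I = e1...e_n (product of all n generators) of Cl(p,q) satisfies I^2 = (-1)^(q + n(n-1)/2).
p = 2, q = 1, n = p + q = 3
n(n-1)/2 = 3 * 2 / 2 = 3
Exponent = q + n(n-1)/2 = 1 + 3 = 4
I^2 = (-1)^4 = +1


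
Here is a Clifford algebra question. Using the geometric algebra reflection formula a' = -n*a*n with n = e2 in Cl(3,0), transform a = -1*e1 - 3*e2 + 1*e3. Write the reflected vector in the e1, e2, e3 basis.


Reflection formula: a' = -n*a*n, with n = e2 (unit vector, n^2 = 1).
For reflection through hyperplane perp to e2:
The component along e2 flips sign, others stay.
a = (-1, -3, 1)
a' = (-1, 3, 1)
a' = -1*e1 + 3*e2 + 1*e3


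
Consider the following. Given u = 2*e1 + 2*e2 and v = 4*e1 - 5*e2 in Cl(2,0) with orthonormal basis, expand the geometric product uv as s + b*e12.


Expand: (2*e1 + 2*e2)(4*e1 - 5*e2)
= 2*4*e1e1 + 2*(-5)*e1e2 + 2*4*e2e1 + 2*(-5)*e2e2
Using e1^2 = e2^2 = 1, e2e1 = -e1e2:
Scalar part s = 2*4 + 2*(-5) = 8 + (-10) = -2
Bivector part b = 2*(-5) - 2*4 = -10 - 8 = -18
uv = -2 - 18*e12


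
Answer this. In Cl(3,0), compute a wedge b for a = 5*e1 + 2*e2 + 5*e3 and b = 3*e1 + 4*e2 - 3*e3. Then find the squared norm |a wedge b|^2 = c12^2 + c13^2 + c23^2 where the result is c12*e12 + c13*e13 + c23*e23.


a wedge b = (a1*b2 - a2*b1)*e12 + (a1*b3 - a3*b1)*e13 + (a2*b3 - a3*b2)*e23
e12 coeff: 5*4 - 2*3 = 20 - 6 = 14
e13 coeff: 5*(-3) - 5*3 = -15 - 15 = -30
e23 coeff: 2*(-3) - 5*4 = -6 - 20 = -26
|a wedge b|^2 = 14^2 + (-30)^2 + (-26)^2
= 196 + 900 + 676
= 1772


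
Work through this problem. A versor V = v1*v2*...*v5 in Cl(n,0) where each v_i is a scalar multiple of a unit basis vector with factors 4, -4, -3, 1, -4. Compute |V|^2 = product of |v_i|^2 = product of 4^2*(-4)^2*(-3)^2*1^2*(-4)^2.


Each vector v_i has |v_i|^2 = s_i^2
Squared scales: 4^2 = 16, (-4)^2 = 16, (-3)^2 = 9, 1^2 = 1, (-4)^2 = 16
|V|^2 = 16 * 16 * 9 * 1 * 16
= 36864


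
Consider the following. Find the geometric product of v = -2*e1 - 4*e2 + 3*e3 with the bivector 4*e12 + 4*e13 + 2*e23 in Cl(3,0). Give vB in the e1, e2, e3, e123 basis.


vB has grade-1 (vector) and grade-3 (trivector) parts: vB = (v _| B) + (v ^ B).
Vector part <vB>_1:
  e1: -v2*b12 - v3*b13 = -(-4)*(4) - (3)*(4) = 4
  e2: v1*b12 - v3*b23 = (-2)*(4) - (3)*(2) = -14
  e3: v1*b13 + v2*b23 = (-2)*(4) + (-4)*(2) = -16
Trivector part <vB>_3:
  e123: v1*b23 - v2*b13 + v3*b12 = (-2)*(2) - (-4)*(4) + (3)*(4) = 24
vB = 4*e1 - 14*e2 - 16*e3 + 24*e123


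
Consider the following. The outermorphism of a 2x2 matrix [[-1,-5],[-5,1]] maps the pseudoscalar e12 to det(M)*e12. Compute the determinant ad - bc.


The outermorphism of a linear map f sends e1^e2 to f(e1)^f(e2).
f(e1) = -1*e1 - 5*e2
f(e2) = -5*e1 + 1*e2
f(e1) ^ f(e2) = (-1*e1 - 5*e2) ^ (-5*e1 + 1*e2)
= (-1)*1*e12 + (-5)*(-5)*e21
= (-1 - 25)*e12
= -26*e12
Coefficient = -26


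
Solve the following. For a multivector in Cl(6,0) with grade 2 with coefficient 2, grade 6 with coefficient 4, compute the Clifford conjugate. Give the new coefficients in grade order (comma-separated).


Clifford conjugate sign for grade k: (-1)^(k(k+1)/2)
Grade 2: (-1)^(2*3/2) = (-1)^3 = -1, coeff 2 -> -2
Grade 6: (-1)^(6*7/2) = (-1)^21 = -1, coeff 4 -> -4
Conjugated coefficients: -2, -4


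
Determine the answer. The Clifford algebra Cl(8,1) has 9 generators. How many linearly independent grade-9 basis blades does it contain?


Number of grade-k basis blades in Cl(p,q) with n = p + q is C(n, k).
n = 8 + 1 = 9
C(9, 9) = 9! / (9! * 0!)
= 362880 / (362880 * 1)
= 1


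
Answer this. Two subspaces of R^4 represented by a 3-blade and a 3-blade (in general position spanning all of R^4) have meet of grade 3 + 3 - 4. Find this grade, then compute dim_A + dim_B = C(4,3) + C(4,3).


Meet grade = grade(A) + grade(B) - n
= 3 + 3 - 4 = 2
C(4,3) = 4
C(4,3) = 4
dim_A + dim_B = 4 + 4 = 8


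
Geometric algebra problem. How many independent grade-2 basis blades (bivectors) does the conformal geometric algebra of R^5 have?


The conformal model of R^5 uses Cl(6,1) with m = 5 + 2 = 7 generators.
Number of grade-2 blades = C(m, 2) = C(7, 2)
= 7*6/2 = 21


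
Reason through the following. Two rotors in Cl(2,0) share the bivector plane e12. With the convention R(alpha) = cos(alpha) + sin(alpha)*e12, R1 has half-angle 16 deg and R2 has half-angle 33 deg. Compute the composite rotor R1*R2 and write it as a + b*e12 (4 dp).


Same-plane rotors commute and their half-angles add:
R1*R2 = cos(a1 + a2) + sin(a1 + a2)*e12.
a1 + a2 = 16 + 33 = 49 deg
cos(49 deg) = 0.6561
sin(49 deg) = 0.7547
R1*R2 = 0.6561 + 0.7547*e12


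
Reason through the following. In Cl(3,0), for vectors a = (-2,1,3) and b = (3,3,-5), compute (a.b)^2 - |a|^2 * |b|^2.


a . b = (-2)*3 + 1*3 + 3*(-5)
= -6 + 3 + (-15) = -18
|a|^2 = (-2)^2 + 1^2 + 3^2 = 14
|b|^2 = 3^2 + 3^2 + (-5)^2 = 43
(a.b)^2 = (-18)^2 = 324
|a|^2 * |b|^2 = 14 * 43 = 602
Result = 324 - 602 = -278


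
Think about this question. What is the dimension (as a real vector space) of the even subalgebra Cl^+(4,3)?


Even subalgebra dimension = 2^(n-1)
n = 4 + 3 = 7
2^(7 - 1) = 2^6 = 64
Verification: sum of C(7,k) for even k = 1 + 21 + 35 + 7 = 64
Result = 64


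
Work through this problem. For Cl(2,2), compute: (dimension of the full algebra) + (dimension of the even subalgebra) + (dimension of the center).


n = 2 + 2 = 4
Total dim = 2^4 = 16
Even subalgebra dim = 2^3 = 8
n is even, so center dim = 1
Sum = 16 + 8 + 1 = 25


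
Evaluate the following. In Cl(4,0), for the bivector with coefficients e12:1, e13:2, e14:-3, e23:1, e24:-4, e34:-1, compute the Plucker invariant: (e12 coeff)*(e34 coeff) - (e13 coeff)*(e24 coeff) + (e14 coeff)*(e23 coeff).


Plucker relation: af - be + cd
a*f = 1*(-1) = -1
b*e = 2*(-4) = -8
c*d = (-3)*1 = -3
af - be + cd = -1 - (-8) + (-3)
= 4


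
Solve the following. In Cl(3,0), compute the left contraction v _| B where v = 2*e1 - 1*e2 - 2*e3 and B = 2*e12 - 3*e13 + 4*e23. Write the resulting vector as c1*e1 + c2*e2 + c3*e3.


Left contraction v _| B = <vB>_1 (grade-1 part of the geometric product vB).
Using e1_|e12 = e2, e2_|e12 = -e1, e1_|e13 = e3, e3_|e13 = -e1, e2_|e23 = e3, e3_|e23 = -e2:
e1 coeff: -v2*b12 - v3*b13 = -(-1)*(2) - (-2)*(-3) = -4
e2 coeff: v1*b12 - v3*b23 = (2)*(2) - (-2)*(4) = 12
e3 coeff: v1*b13 + v2*b23 = (2)*(-3) + (-1)*(4) = -10
v _| B = -4*e1 + 12*e2 - 10*e3


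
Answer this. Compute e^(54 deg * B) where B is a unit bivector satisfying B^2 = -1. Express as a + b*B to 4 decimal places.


For a unit bivector B with B^2 = -1, the exponential series gives
e^(theta*B) = cos(theta) + sin(theta)*B (the GA analogue of Euler's formula).
theta = 54 degrees = 0.942478 rad
cos(54 deg) = 0.5878
sin(54 deg) = 0.8090
exp(theta*B) = 0.5878 + 0.8090*B


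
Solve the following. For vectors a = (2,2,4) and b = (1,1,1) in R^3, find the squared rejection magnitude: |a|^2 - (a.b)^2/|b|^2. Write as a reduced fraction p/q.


|a|^2 = 2^2 + 2^2 + 4^2 = 24
|b|^2 = 1^2 + 1^2 + 1^2 = 3
a . b = 2*1 + 2*1 + 4*1 = 8
(a.b)^2 = 8^2 = 64
|rej|^2 = 24 - 64/3
= (72 - 64)/3
= 8/3
In lowest terms: 8/3


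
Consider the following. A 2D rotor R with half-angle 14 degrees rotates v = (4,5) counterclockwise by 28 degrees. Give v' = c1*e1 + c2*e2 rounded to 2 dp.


Rotor R = cos(14deg) - sin(14deg)*e12
Rotation angle theta = 2 * 14 = 28 degrees
v' = R*v*~R rotates v by theta.
cos(28deg) = 0.8829, sin(28deg) = 0.4695
v'_1 = 4*cos(28deg) - 5*sin(28deg)
= 4*0.8829 - 5*0.4695
= 1.18
v'_2 = 4*sin(28deg) + 5*cos(28deg)
= 4*0.4695 + 5*0.8829
= 6.29
v' = 1.18*e1 + 6.29*e2


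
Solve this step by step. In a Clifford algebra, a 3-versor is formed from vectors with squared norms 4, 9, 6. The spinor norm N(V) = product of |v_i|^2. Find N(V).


Spinor norm N(V) = |v1|^2 * |v2|^2 * ... * |v3|^2
= 4 * 9 * 6
Running product: 4, 36, 216
N(V) = 216


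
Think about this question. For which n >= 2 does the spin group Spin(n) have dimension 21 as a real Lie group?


dim Spin(n) = dim so(n) = n(n-1)/2.
Solve n(n-1)/2 = 21, i.e. n^2 - n - 42 = 0.
Discriminant = 1 + 8*21 = 169
n = (1 + sqrt(169))/2 = (1 + 13)/2 = 7


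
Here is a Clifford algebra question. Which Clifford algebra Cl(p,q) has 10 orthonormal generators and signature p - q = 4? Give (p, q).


We need p + q = 10 and p - q = 4.
Adding: 2p = 10 + 4 = 14, so p = 7.
Then q = 10 - 7 = 3.
(p, q) = (7, 3)


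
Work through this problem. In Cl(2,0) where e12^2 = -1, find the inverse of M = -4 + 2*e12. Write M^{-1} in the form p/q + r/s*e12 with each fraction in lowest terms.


M = -4 + 2*e12, where e12^2 = -1.
Since M commutes with its reverse ~M = a - b*e12, M * ~M = a^2 - b^2*e12^2 = a^2 + b^2.
So M^{-1} = ~M / (a^2 + b^2) = (a - b*e12)/(a^2 + b^2).
a^2 + b^2 = 16 + 4 = 20
Scalar part = -4/20 = -1/5
Bivector coeff = -2/20 = -1/10
M^{-1} = -1/5 - 1/10*e12


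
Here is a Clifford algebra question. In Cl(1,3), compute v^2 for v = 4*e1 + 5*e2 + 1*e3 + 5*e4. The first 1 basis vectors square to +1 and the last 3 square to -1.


v^2 = sum of c_i^2 * e_i^2
Positive signature terms (e_i^2 = +1): 4^2 = 16
Negative signature terms (e_j^2 = -1): 5^2 + 1^2 + 5^2 = 51
v^2 = 16 - 51 = -35


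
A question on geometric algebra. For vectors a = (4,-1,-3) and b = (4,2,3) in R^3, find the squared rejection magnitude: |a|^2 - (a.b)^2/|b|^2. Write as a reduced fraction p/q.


|a|^2 = 4^2 + (-1)^2 + (-3)^2 = 26
|b|^2 = 4^2 + 2^2 + 3^2 = 29
a . b = 4*4 + (-1)*2 + (-3)*3 = 5
(a.b)^2 = 5^2 = 25
|rej|^2 = 26 - 25/29
= (754 - 25)/29
= 729/29
In lowest terms: 729/29


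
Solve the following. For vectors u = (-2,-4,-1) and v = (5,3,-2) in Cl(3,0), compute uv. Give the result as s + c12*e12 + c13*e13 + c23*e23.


In Cl(3,0): e_i^2 = 1, e_ie_j = -e_je_i for i != j.
Scalar part = u . v = (-2)*5 + (-4)*3 + (-1)*(-2)
= -10 + (-12) + 2 = -20
e12 coeff = (-2)*3 - (-4)*5 = -6 - (-20) = 14
e13 coeff = (-2)*(-2) - (-1)*5 = 4 - (-5) = 9
e23 coeff = (-4)*(-2) - (-1)*3 = 8 - (-3) = 11
uv = -20 + 14*e12 + 9*e13 + 11*e23


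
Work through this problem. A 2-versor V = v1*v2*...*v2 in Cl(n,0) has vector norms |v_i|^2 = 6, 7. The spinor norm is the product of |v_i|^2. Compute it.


Spinor norm N(V) = |v1|^2 * |v2|^2 * ... * |v2|^2
= 6 * 7
Running product: 6, 42
N(V) = 42


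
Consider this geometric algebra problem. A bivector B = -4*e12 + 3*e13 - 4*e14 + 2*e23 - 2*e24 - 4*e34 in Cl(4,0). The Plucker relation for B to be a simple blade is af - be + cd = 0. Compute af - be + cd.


Plucker relation: af - be + cd
a*f = (-4)*(-4) = 16
b*e = 3*(-2) = -6
c*d = (-4)*2 = -8
af - be + cd = 16 - (-6) + (-8)
= 14


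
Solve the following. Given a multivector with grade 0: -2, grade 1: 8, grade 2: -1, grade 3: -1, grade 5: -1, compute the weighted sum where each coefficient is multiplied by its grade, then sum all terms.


Grade-weighted sum = sum of grade_k * coefficient_k
0*(-2) = 0
1*8 = 8
2*(-1) = -2
3*(-1) = -3
5*(-1) = -5
Total = 0 + 8 + (-2) + (-3) + (-5) = -2


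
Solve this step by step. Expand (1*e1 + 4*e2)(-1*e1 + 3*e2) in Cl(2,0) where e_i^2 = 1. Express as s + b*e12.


Expand: (1*e1 + 4*e2)(-1*e1 + 3*e2)
= 1*(-1)*e1e1 + 1*3*e1e2 + 4*(-1)*e2e1 + 4*3*e2e2
Using e1^2 = e2^2 = 1, e2e1 = -e1e2:
Scalar part s = 1*(-1) + 4*3 = -1 + 12 = 11
Bivector part b = 1*3 - 4*(-1) = 3 - (-4) = 7
uv = 11 + 7*e12


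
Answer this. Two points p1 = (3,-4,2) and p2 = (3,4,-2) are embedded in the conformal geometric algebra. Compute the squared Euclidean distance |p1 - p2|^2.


p1 - p2 = (0, -8, 4)
|p1 - p2|^2 = 0^2 + (-8)^2 + 4^2
= 0 + 64 + 16
= 80


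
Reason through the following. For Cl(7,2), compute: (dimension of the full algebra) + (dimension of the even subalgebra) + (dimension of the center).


n = 7 + 2 = 9
Total dim = 2^9 = 512
Even subalgebra dim = 2^8 = 256
n is odd, so center dim = 2
Sum = 512 + 256 + 2 = 770


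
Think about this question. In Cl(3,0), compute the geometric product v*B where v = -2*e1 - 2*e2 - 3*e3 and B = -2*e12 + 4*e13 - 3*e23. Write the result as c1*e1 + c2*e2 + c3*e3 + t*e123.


vB has grade-1 (vector) and grade-3 (trivector) parts: vB = (v _| B) + (v ^ B).
Vector part <vB>_1:
  e1: -v2*b12 - v3*b13 = -(-2)*(-2) - (-3)*(4) = 8
  e2: v1*b12 - v3*b23 = (-2)*(-2) - (-3)*(-3) = -5
  e3: v1*b13 + v2*b23 = (-2)*(4) + (-2)*(-3) = -2
Trivector part <vB>_3:
  e123: v1*b23 - v2*b13 + v3*b12 = (-2)*(-3) - (-2)*(4) + (-3)*(-2) = 20
vB = 8*e1 - 5*e2 - 2*e3 + 20*e123


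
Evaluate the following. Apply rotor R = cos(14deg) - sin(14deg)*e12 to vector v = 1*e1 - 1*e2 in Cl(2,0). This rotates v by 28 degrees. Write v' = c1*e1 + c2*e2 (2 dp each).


Rotor R = cos(14deg) - sin(14deg)*e12
Rotation angle theta = 2 * 14 = 28 degrees
v' = R*v*~R rotates v by theta.
cos(28deg) = 0.8829, sin(28deg) = 0.4695
v'_1 = 1*cos(28deg) - (-1)*sin(28deg)
= 1*0.8829 - (-1)*0.4695
= 1.35
v'_2 = 1*sin(28deg) + (-1)*cos(28deg)
= 1*0.4695 + (-1)*0.8829
= -0.41
v' = 1.35*e1 - 0.41*e2


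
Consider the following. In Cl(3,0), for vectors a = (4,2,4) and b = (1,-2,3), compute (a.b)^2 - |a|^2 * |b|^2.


a . b = 4*1 + 2*(-2) + 4*3
= 4 + (-4) + 12 = 12
|a|^2 = 4^2 + 2^2 + 4^2 = 36
|b|^2 = 1^2 + (-2)^2 + 3^2 = 14
(a.b)^2 = 12^2 = 144
|a|^2 * |b|^2 = 36 * 14 = 504
Result = 144 - 504 = -360


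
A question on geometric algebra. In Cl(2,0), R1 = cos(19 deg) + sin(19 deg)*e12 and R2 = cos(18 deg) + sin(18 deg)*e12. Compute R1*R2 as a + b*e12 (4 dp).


Same-plane rotors commute and their half-angles add:
R1*R2 = cos(a1 + a2) + sin(a1 + a2)*e12.
a1 + a2 = 19 + 18 = 37 deg
cos(37 deg) = 0.7986
sin(37 deg) = 0.6018
R1*R2 = 0.7986 + 0.6018*e12


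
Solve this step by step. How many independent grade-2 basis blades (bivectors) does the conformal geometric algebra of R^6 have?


The conformal model of R^6 uses Cl(7,1) with m = 6 + 2 = 8 generators.
Number of grade-2 blades = C(m, 2) = C(8, 2)
= 8*7/2 = 28


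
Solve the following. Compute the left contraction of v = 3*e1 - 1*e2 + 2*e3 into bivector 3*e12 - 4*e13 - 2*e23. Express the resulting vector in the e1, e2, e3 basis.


Left contraction v _| B = <vB>_1 (grade-1 part of the geometric product vB).
Using e1_|e12 = e2, e2_|e12 = -e1, e1_|e13 = e3, e3_|e13 = -e1, e2_|e23 = e3, e3_|e23 = -e2:
e1 coeff: -v2*b12 - v3*b13 = -(-1)*(3) - (2)*(-4) = 11
e2 coeff: v1*b12 - v3*b23 = (3)*(3) - (2)*(-2) = 13
e3 coeff: v1*b13 + v2*b23 = (3)*(-4) + (-1)*(-2) = -10
v _| B = 11*e1 + 13*e2 - 10*e3


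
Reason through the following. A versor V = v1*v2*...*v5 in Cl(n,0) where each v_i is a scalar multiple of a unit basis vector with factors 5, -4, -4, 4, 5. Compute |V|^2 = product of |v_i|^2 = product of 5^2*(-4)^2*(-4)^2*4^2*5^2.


Each vector v_i has |v_i|^2 = s_i^2
Squared scales: 5^2 = 25, (-4)^2 = 16, (-4)^2 = 16, 4^2 = 16, 5^2 = 25
|V|^2 = 25 * 16 * 16 * 16 * 25
= 2560000


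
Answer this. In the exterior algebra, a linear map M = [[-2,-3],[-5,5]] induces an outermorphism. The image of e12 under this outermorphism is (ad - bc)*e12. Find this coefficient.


The outermorphism of a linear map f sends e1^e2 to f(e1)^f(e2).
f(e1) = -2*e1 - 5*e2
f(e2) = -3*e1 + 5*e2
f(e1) ^ f(e2) = (-2*e1 - 5*e2) ^ (-3*e1 + 5*e2)
= (-2)*5*e12 + (-5)*(-3)*e21
= (-10 - 15)*e12
= -25*e12
Coefficient = -25


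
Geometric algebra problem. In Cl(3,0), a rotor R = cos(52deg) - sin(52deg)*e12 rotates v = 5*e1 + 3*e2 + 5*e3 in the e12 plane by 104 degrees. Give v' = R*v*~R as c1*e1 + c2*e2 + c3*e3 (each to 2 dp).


Rotor R = cos(52deg) - sin(52deg)*e12
Rotation angle theta = 2 * 52 = 104 degrees in the e12 plane (e1 -> e2).
The component perpendicular to the plane (e3) is invariant: v'_3 = v3 = 5.00
cos(104deg) = -0.2419, sin(104deg) = 0.9703
v'_1 = v1*cos(theta) - v2*sin(theta) = 5*(-0.2419) - 3*0.9703 = -4.12
v'_2 = v1*sin(theta) + v2*cos(theta) = 5*0.9703 + 3*(-0.2419) = 4.13
v' = -4.12*e1 + 4.13*e2 + 5.00*e3


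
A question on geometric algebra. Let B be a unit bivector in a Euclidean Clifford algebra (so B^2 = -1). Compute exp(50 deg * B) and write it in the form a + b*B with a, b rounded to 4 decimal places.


For a unit bivector B with B^2 = -1, the exponential series gives
e^(theta*B) = cos(theta) + sin(theta)*B (the GA analogue of Euler's formula).
theta = 50 degrees = 0.872665 rad
cos(50 deg) = 0.6428
sin(50 deg) = 0.7660
exp(theta*B) = 0.6428 + 0.7660*B


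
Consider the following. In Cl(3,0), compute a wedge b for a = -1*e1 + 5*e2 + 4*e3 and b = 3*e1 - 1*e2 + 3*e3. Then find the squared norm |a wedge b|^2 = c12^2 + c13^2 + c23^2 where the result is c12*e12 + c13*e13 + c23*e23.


a wedge b = (a1*b2 - a2*b1)*e12 + (a1*b3 - a3*b1)*e13 + (a2*b3 - a3*b2)*e23
e12 coeff: (-1)*(-1) - 5*3 = 1 - 15 = -14
e13 coeff: (-1)*3 - 4*3 = -3 - 12 = -15
e23 coeff: 5*3 - 4*(-1) = 15 - (-4) = 19
|a wedge b|^2 = (-14)^2 + (-15)^2 + 19^2
= 196 + 225 + 361
= 782


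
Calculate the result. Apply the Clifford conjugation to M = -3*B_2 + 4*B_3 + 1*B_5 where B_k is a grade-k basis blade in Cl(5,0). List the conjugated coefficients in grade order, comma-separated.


Clifford conjugate sign for grade k: (-1)^(k(k+1)/2)
Grade 2: (-1)^(2*3/2) = (-1)^3 = -1, coeff -3 -> 3
Grade 3: (-1)^(3*4/2) = (-1)^6 = 1, coeff 4 -> 4
Grade 5: (-1)^(5*6/2) = (-1)^15 = -1, coeff 1 -> -1
Conjugated coefficients: 3, 4, -1


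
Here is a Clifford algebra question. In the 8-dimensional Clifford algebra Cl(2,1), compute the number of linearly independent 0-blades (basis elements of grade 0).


Number of grade-k basis blades in Cl(p,q) with n = p + q is C(n, k).
n = 2 + 1 = 3
C(3, 0) = 3! / (0! * 3!)
= 6 / (1 * 6)
= 1


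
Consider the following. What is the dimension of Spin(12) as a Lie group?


Spin(n) double-covers SO(n); both have Lie algebra so(n) of dimension n(n-1)/2.
n = 12
n(n-1) = 12 * 11 = 132
dim Spin(12) = 132/2 = 66


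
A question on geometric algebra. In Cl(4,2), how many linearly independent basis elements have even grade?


Even subalgebra dimension = 2^(n-1)
n = 4 + 2 = 6
2^(6 - 1) = 2^5 = 32
Verification: sum of C(6,k) for even k = 1 + 15 + 15 + 1 = 32
Result = 32


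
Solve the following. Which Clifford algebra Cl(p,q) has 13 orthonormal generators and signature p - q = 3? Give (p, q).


We need p + q = 13 and p - q = 3.
Adding: 2p = 13 + 3 = 16, so p = 8.
Then q = 13 - 8 = 5.
(p, q) = (8, 5)


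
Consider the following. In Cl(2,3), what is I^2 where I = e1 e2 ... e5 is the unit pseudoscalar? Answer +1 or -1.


The pseudoscalar I = e1...e_n (product of all n generators) of Cl(p,q) satisfies I^2 = (-1)^(q + n(n-1)/2).
p = 2, q = 3, n = p + q = 5
n(n-1)/2 = 5 * 4 / 2 = 10
Exponent = q + n(n-1)/2 = 3 + 10 = 13
I^2 = (-1)^13 = -1


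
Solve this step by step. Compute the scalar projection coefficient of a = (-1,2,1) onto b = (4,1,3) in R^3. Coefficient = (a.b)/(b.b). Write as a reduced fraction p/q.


Projection coefficient = (a . b) / (b . b)
a . b = (-1)*4 + 2*1 + 1*3
= -4 + 2 + 3 = 1
b . b = 4^2 + 1^2 + 3^2
= 16 + 1 + 9 = 26
Coefficient = 1/26
In lowest terms: 1/26


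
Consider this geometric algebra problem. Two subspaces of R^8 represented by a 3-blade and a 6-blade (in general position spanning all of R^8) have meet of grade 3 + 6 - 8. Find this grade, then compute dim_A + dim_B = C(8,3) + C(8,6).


Meet grade = grade(A) + grade(B) - n
= 3 + 6 - 8 = 1
C(8,3) = 56
C(8,6) = 28
dim_A + dim_B = 56 + 28 = 84


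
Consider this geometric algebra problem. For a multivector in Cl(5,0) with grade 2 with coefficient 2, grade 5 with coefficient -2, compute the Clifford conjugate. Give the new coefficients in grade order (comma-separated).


Clifford conjugate sign for grade k: (-1)^(k(k+1)/2)
Grade 2: (-1)^(2*3/2) = (-1)^3 = -1, coeff 2 -> -2
Grade 5: (-1)^(5*6/2) = (-1)^15 = -1, coeff -2 -> 2
Conjugated coefficients: -2, 2


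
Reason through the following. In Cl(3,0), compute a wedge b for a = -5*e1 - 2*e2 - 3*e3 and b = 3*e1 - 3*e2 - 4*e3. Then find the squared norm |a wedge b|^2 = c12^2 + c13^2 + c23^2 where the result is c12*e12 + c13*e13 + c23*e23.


a wedge b = (a1*b2 - a2*b1)*e12 + (a1*b3 - a3*b1)*e13 + (a2*b3 - a3*b2)*e23
e12 coeff: (-5)*(-3) - (-2)*3 = 15 - (-6) = 21
e13 coeff: (-5)*(-4) - (-3)*3 = 20 - (-9) = 29
e23 coeff: (-2)*(-4) - (-3)*(-3) = 8 - 9 = -1
|a wedge b|^2 = 21^2 + 29^2 + (-1)^2
= 441 + 841 + 1
= 1283


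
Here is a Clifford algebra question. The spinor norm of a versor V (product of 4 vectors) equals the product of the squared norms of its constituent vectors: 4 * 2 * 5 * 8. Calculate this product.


Spinor norm N(V) = |v1|^2 * |v2|^2 * ... * |v4|^2
= 4 * 2 * 5 * 8
Running product: 4, 8, 40, 320
N(V) = 320


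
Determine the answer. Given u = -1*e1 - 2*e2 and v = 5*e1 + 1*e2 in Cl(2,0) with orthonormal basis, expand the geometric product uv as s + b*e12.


Expand: (-1*e1 - 2*e2)(5*e1 + 1*e2)
= (-1)*5*e1e1 + (-1)*1*e1e2 + (-2)*5*e2e1 + (-2)*1*e2e2
Using e1^2 = e2^2 = 1, e2e1 = -e1e2:
Scalar part s = (-1)*5 + (-2)*1 = -5 + (-2) = -7
Bivector part b = (-1)*1 - (-2)*5 = -1 - (-10) = 9
uv = -7 + 9*e12


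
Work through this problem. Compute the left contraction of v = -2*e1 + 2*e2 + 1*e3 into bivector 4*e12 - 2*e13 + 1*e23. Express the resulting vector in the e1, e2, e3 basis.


Left contraction v _| B = <vB>_1 (grade-1 part of the geometric product vB).
Using e1_|e12 = e2, e2_|e12 = -e1, e1_|e13 = e3, e3_|e13 = -e1, e2_|e23 = e3, e3_|e23 = -e2:
e1 coeff: -v2*b12 - v3*b13 = -(2)*(4) - (1)*(-2) = -6
e2 coeff: v1*b12 - v3*b23 = (-2)*(4) - (1)*(1) = -9
e3 coeff: v1*b13 + v2*b23 = (-2)*(-2) + (2)*(1) = 6
v _| B = -6*e1 - 9*e2 + 6*e3


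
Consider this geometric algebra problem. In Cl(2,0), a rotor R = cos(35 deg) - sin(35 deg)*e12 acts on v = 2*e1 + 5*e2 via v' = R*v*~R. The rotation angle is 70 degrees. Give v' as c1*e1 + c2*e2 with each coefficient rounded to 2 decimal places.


Rotor R = cos(35deg) - sin(35deg)*e12
Rotation angle theta = 2 * 35 = 70 degrees
v' = R*v*~R rotates v by theta.
cos(70deg) = 0.3420, sin(70deg) = 0.9397
v'_1 = 2*cos(70deg) - 5*sin(70deg)
= 2*0.3420 - 5*0.9397
= -4.01
v'_2 = 2*sin(70deg) + 5*cos(70deg)
= 2*0.9397 + 5*0.3420
= 3.59
v' = -4.01*e1 + 3.59*e2


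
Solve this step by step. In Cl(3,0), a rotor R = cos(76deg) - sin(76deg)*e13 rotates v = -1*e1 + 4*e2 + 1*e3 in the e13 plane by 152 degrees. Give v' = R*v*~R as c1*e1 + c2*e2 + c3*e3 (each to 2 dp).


Rotor R = cos(76deg) - sin(76deg)*e13
Rotation angle theta = 2 * 76 = 152 degrees in the e13 plane (e1 -> e3).
The component perpendicular to the plane (e2) is invariant: v'_2 = v2 = 4.00
cos(152deg) = -0.8829, sin(152deg) = 0.4695
v'_1 = v1*cos(theta) - v3*sin(theta) = -1*(-0.8829) - 1*0.4695 = 0.41
v'_3 = v1*sin(theta) + v3*cos(theta) = -1*0.4695 + 1*(-0.8829) = -1.35
v' = 0.41*e1 + 4.00*e2 - 1.35*e3


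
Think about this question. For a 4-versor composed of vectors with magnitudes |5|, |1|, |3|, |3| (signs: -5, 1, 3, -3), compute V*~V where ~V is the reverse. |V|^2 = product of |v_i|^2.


Each vector v_i has |v_i|^2 = s_i^2
Squared scales: (-5)^2 = 25, 1^2 = 1, 3^2 = 9, (-3)^2 = 9
|V|^2 = 25 * 1 * 9 * 9
= 2025


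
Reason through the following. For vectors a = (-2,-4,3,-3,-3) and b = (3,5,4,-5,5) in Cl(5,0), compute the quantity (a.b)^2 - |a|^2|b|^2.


a . b = (-2)*3 + (-4)*5 + 3*4 + (-3)*(-5) + (-3)*5
= -6 + (-20) + 12 + 15 + (-15) = -14
|a|^2 = (-2)^2 + (-4)^2 + 3^2 + (-3)^2 + (-3)^2 = 47
|b|^2 = 3^2 + 5^2 + 4^2 + (-5)^2 + 5^2 = 100
(a.b)^2 = (-14)^2 = 196
|a|^2 * |b|^2 = 47 * 100 = 4700
Result = 196 - 4700 = -4504


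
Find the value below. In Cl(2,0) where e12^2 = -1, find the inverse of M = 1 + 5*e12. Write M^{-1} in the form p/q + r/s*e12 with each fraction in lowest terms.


M = 1 + 5*e12, where e12^2 = -1.
Since M commutes with its reverse ~M = a - b*e12, M * ~M = a^2 - b^2*e12^2 = a^2 + b^2.
So M^{-1} = ~M / (a^2 + b^2) = (a - b*e12)/(a^2 + b^2).
a^2 + b^2 = 1 + 25 = 26
Scalar part = 1/26 = 1/26
Bivector coeff = -5/26 = -5/26
M^{-1} = 1/26 - 5/26*e12


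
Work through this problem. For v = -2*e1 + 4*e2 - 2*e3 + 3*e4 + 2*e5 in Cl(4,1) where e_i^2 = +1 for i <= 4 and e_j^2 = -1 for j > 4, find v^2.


v^2 = sum of c_i^2 * e_i^2
Positive signature terms (e_i^2 = +1): (-2)^2 + 4^2 + (-2)^2 + 3^2 = 33
Negative signature terms (e_j^2 = -1): 2^2 = 4
v^2 = 33 - 4 = 29


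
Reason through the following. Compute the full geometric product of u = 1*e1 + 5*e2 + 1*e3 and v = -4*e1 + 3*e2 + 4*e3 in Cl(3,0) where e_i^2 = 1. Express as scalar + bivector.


In Cl(3,0): e_i^2 = 1, e_ie_j = -e_je_i for i != j.
Scalar part = u . v = 1*(-4) + 5*3 + 1*4
= -4 + 15 + 4 = 15
e12 coeff = 1*3 - 5*(-4) = 3 - (-20) = 23
e13 coeff = 1*4 - 1*(-4) = 4 - (-4) = 8
e23 coeff = 5*4 - 1*3 = 20 - 3 = 17
uv = 15 + 23*e12 + 8*e13 + 17*e23


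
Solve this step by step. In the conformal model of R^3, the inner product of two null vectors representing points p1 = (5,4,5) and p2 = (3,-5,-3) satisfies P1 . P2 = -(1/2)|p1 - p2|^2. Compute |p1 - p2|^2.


p1 - p2 = (2, 9, 8)
|p1 - p2|^2 = 2^2 + 9^2 + 8^2
= 4 + 81 + 64
= 149


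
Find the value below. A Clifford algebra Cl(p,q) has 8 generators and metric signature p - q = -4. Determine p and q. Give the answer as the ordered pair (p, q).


We need p + q = 8 and p - q = -4.
Adding: 2p = 8 + (-4) = 4, so p = 2.
Then q = 8 - 2 = 6.
(p, q) = (2, 6)


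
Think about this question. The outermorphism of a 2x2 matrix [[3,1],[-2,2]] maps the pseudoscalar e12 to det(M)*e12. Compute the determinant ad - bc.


The outermorphism of a linear map f sends e1^e2 to f(e1)^f(e2).
f(e1) = 3*e1 - 2*e2
f(e2) = 1*e1 + 2*e2
f(e1) ^ f(e2) = (3*e1 - 2*e2) ^ (1*e1 + 2*e2)
= 3*2*e12 + (-2)*1*e21
= (6 - (-2))*e12
= 8*e12
Coefficient = 8


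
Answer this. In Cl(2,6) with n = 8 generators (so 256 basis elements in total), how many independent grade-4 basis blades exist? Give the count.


Number of grade-k basis blades in Cl(p,q) with n = p + q is C(n, k).
n = 2 + 6 = 8
C(8, 4) = 8! / (4! * 4!)
= 40320 / (24 * 24)
= 70


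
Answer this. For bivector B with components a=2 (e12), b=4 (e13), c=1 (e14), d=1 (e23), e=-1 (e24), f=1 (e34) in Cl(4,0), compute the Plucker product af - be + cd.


Plucker relation: af - be + cd
a*f = 2*1 = 2
b*e = 4*(-1) = -4
c*d = 1*1 = 1
af - be + cd = 2 - (-4) + 1
= 7


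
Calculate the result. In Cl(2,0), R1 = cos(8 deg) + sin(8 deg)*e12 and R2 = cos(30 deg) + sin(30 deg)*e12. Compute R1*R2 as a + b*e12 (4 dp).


Same-plane rotors commute and their half-angles add:
R1*R2 = cos(a1 + a2) + sin(a1 + a2)*e12.
a1 + a2 = 8 + 30 = 38 deg
cos(38 deg) = 0.7880
sin(38 deg) = 0.6157
R1*R2 = 0.7880 + 0.6157*e12
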